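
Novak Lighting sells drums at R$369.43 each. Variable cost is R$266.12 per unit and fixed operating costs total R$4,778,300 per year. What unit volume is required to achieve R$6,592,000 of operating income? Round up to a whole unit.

Each unit contributes R$369.43 − R$266.12 = R$103.31.
Required volume = (fixed costs + target profit) ÷ CM = (R$4,778,300 + R$6,592,000) ÷ R$103.31 = 110,060.01, so 110,061 drums.

110,061 drums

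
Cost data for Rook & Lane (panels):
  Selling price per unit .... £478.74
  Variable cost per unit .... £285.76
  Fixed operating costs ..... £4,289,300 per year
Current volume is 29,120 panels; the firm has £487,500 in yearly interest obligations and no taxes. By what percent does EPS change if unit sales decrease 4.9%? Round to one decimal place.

Contribution at this volume is 29,120 × £192.98 = £5,619,577.60.
Operating income = contribution − fixed costs = £5,619,577.60 − £4,289,300 = £1,330,277.60.
After interest of £487,500.00, pre-tax earnings = £842,777.60.
DCL = total CM / (EBIT − I) = £5,619,577.60 / £842,777.60 = 6.6679.
%ΔEPS = DCL × %ΔSales = 6.6679 × -4.9% = -32.7%.

-32.7%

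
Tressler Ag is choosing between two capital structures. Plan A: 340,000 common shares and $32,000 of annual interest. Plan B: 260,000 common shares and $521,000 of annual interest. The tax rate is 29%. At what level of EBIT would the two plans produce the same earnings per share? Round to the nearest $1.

At indifference, (EBIT − 32,000)(1 − t)/340,000 = (EBIT − 521,000)(1 − t)/260,000.
The (1 − t) factor cancels: (EBIT − 32,000) × 260,000 = (EBIT − 521,000) × 340,000.
Solving, EBIT = (521,000·340,000 − 32,000·260,000) / (340,000 − 260,000) = 168,820,000,000 / 80,000 = 2,110,250.00.

$2,110,250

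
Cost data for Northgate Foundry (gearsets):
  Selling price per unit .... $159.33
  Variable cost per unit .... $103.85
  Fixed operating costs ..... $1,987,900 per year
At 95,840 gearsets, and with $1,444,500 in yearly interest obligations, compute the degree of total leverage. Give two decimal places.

2.82

Contribution at this volume is 95,840 × $55.48 = $5,317,203.20.
Operating income = contribution − fixed costs = $5,317,203.20 − $1,987,900 = $3,329,303.20. Interest = $1,444,500.00, so EBIT − I = $1,884,803.20.
Degree of total leverage = total CM / (EBIT − interest) = $5,317,203.20 / $1,884,803.20 = 2.8211.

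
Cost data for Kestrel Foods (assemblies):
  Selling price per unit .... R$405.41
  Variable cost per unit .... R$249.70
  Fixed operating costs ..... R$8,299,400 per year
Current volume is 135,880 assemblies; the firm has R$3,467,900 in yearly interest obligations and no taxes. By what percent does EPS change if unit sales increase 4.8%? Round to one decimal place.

Total contribution margin = 135,880 × R$155.71 = R$21,157,874.80.
EBIT = R$21,157,874.80 − R$8,299,400 = R$12,858,474.80.
After interest of R$3,467,900.00, pre-tax earnings = R$9,390,574.80.
DCL = total CM / (EBIT − I) = R$21,157,874.80 / R$9,390,574.80 = 2.2531.
%ΔEPS = DCL × %ΔSales = 2.2531 × +4.8% = +10.8%.

+10.8%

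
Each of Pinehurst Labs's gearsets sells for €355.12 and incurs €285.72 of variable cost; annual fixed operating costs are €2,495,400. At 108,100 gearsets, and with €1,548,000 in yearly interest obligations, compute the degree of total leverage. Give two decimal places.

2.17

Contribution at this volume is 108,100 × €69.40 = €7,502,140.00.
Subtracting fixed costs: EBIT = €7,502,140.00 − €2,495,400 = €5,006,740.00. Interest = €1,548,000.00, so EBIT − I = €3,458,740.00.
DCL = contribution ÷ (EBIT − I) = €7,502,140.00 ÷ €3,458,740.00 = 2.1690.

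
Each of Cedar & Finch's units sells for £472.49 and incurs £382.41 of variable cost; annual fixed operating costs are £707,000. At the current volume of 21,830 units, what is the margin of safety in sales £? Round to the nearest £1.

£6,606,082

Contribution margin per unit = £472.49 − £382.41 = £90.08. Break-even units = £707,000 ÷ £90.08 = 7,848.58; break-even revenue = 7,848.58 × £472.49 = £3,708,375.11.
Actual sales revenue = 21,830 × £472.49 = £10,314,456.70.
Margin of safety = £10,314,456.70 − £3,708,375.11 = £6,606,082.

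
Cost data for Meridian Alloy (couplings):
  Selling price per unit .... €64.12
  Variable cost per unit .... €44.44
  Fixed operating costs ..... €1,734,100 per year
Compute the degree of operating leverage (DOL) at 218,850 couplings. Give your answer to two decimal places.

1.67

At 218,850 units, contribution = 218,850 × €19.68 = €4,306,968.00.
EBIT = €4,306,968.00 − €1,734,100 = €2,572,868.00.
Degree of operating leverage = €4,306,968.00 / €2,572,868.00 = 1.6740.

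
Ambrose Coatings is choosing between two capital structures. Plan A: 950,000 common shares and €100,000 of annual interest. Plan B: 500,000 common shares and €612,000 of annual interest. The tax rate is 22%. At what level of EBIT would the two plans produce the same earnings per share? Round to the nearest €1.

Set EPS_A = EPS_B: (EBIT − €100,000)(1 − 0.22) ÷ 950,000 = (EBIT − €612,000)(1 − 0.22) ÷ 500,000.
The (1 − t) factor cancels: (EBIT − 100,000) × 500,000 = (EBIT − 612,000) × 950,000.
EBIT × (950,000 − 500,000) = 612,000 × 950,000 − 100,000 × 500,000 = 531,400,000,000, so EBIT = 531,400,000,000 ÷ 450,000 = 1,180,888.89.

€1,180,889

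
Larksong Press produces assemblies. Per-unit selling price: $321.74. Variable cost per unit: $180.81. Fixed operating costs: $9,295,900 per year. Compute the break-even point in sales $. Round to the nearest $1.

CM per unit = $321.74 − $180.81 = $140.93; CM ratio = $140.93 / $321.74 = 0.4380.
Break-even sales = FC ÷ CM ratio = $9,295,900 × $321.74 / $140.93 = $21,222,329.

$21,222,329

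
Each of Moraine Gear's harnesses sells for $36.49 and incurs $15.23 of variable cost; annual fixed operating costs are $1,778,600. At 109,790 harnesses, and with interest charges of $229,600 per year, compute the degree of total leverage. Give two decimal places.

7.16

At 109,790 units, contribution = 109,790 × $21.26 = $2,334,135.40.
EBIT = $2,334,135.40 − $1,778,600 = $555,535.40. Interest = $229,600.00, so EBIT − I = $325,935.40.
Degree of total leverage = total CM / (EBIT − interest) = $2,334,135.40 / $325,935.40 = 7.1613.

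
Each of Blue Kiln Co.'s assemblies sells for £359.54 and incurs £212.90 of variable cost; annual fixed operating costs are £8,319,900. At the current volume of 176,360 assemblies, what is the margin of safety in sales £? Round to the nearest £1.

£43,009,287

Each unit contributes £359.54 − £212.90 = £146.64. Break-even units = £8,319,900 ÷ £146.64 = 56,736.91; break-even revenue = 56,736.91 × £359.54 = £20,399,187.44.
Actual sales revenue = 176,360 × £359.54 = £63,408,474.40.
Margin of safety = £63,408,474.40 − £20,399,187.44 = £43,009,287.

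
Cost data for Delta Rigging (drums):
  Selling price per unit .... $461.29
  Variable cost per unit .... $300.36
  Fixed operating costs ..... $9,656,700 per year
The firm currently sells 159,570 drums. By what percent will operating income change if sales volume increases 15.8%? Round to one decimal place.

+25.3%

At 159,570 units, contribution = 159,570 × $160.93 = $25,679,600.10.
EBIT = $25,679,600.10 − $9,656,700 = $16,022,900.10.
DOL = contribution ÷ EBIT = $25,679,600.10 ÷ $16,022,900.10 = 1.6027.
%ΔEBIT = DOL × %ΔSales = 1.6027 × +15.8% = +25.3%.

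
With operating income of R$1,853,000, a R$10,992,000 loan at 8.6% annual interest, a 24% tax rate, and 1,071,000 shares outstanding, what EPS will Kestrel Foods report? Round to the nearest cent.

Interest = R$945,312.00, so EBT = R$1,853,000 − R$945,312.00 = R$907,688.00.
After tax at 24%: net income = R$907,688.00 × 0.76 = R$689,842.88.
EPS = R$689,842.88 ÷ 1,071,000 = R$0.64.

R$0.64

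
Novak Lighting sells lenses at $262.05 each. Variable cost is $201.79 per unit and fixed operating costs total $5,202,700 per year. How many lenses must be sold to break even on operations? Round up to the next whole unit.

Contribution margin per unit = $262.05 − $201.79 = $60.26.
Break-even volume = fixed costs ÷ CM per unit = $5,202,700 ÷ $60.26 = 86,337.54, so 86,338 lenses.

86,338 lenses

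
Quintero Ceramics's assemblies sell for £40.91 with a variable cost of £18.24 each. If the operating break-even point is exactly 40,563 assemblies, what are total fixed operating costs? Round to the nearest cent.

£919,563.21

Each unit contributes £40.91 − £18.24 = £22.67.
Since BE = FC / CM, FC = 40,563 × £22.67 = £919,563.21.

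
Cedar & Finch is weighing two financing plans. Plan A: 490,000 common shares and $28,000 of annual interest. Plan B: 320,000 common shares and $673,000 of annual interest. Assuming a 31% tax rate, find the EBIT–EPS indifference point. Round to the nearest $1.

At indifference, (EBIT − 28,000)(1 − t)/490,000 = (EBIT − 673,000)(1 − t)/320,000.
The (1 − t) factor cancels: (EBIT − 28,000) × 320,000 = (EBIT − 673,000) × 490,000.
EBIT × (490,000 − 320,000) = 673,000 × 490,000 − 28,000 × 320,000 = 320,810,000,000, so EBIT = 320,810,000,000 ÷ 170,000 = 1,887,117.65.

$1,887,118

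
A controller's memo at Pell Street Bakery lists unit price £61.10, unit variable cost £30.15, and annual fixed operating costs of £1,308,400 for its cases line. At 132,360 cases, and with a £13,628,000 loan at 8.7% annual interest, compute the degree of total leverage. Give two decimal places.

2.56

Contribution at this volume is 132,360 × £30.95 = £4,096,542.00.
EBIT = £4,096,542.00 − £1,308,400 = £2,788,142.00. Interest = £1,185,636.00.
DOL = £4,096,542.00 ÷ £2,788,142.00 = 1.4693; DFL = £2,788,142.00 ÷ £1,602,506.00 = 1.7399.
Combined leverage = 1.4693 × 1.7399 = 2.5564.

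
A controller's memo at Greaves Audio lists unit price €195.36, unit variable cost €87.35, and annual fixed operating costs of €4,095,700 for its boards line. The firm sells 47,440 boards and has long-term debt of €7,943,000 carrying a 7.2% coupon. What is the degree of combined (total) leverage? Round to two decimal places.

11.23

Contribution at this volume is 47,440 × €108.01 = €5,123,994.40.
Subtracting fixed costs: EBIT = €5,123,994.40 − €4,095,700 = €1,028,294.40. Interest = €571,896.00, so EBIT − I = €456,398.40.
DCL = contribution ÷ (EBIT − I) = €5,123,994.40 ÷ €456,398.40 = 11.2270.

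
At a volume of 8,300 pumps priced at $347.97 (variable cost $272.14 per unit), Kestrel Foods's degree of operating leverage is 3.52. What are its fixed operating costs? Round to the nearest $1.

At 8,300 units, contribution = 8,300 × $75.83 = $629,389.00.
DOL = contribution / EBIT, so EBIT = $629,389.00 / 3.52 = $178,803.69.
And FC = contribution − EBIT = $629,389.00 − $178,803.69 = $450,585.

$450,585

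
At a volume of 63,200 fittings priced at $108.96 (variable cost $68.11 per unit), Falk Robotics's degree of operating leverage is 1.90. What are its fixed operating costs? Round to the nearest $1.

Contribution at this volume is 63,200 × $40.85 = $2,581,720.00.
Since DOL = CM ÷ EBIT, EBIT = $2,581,720.00 ÷ 1.90 = $1,358,800.00.
Fixed costs = CM − EBIT = $2,581,720.00 − $1,358,800.00 = $1,222,920.

$1,222,920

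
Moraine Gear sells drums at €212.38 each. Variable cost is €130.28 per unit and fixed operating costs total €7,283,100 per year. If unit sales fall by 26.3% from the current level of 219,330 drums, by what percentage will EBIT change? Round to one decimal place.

-44.2%

At 219,330 units, contribution = 219,330 × €82.10 = €18,006,993.00.
Subtracting fixed costs: EBIT = €18,006,993.00 − €7,283,100 = €10,723,893.00.
DOL = contribution ÷ EBIT = €18,006,993.00 ÷ €10,723,893.00 = 1.6791.
%ΔEBIT = DOL × %ΔSales = 1.6791 × -26.3% = -44.2%.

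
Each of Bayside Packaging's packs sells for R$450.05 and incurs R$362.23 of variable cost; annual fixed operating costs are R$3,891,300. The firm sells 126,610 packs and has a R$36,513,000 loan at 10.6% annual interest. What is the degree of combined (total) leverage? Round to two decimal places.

Contribution at this volume is 126,610 × R$87.82 = R$11,118,890.20.
Subtracting fixed costs: EBIT = R$11,118,890.20 − R$3,891,300 = R$7,227,590.20. Interest = R$3,870,378.00.
DOL = R$11,118,890.20 ÷ R$7,227,590.20 = 1.5384; DFL = R$7,227,590.20 ÷ R$3,357,212.20 = 2.1529.
Combined leverage = 1.5384 × 2.1529 = 3.3120.

3.31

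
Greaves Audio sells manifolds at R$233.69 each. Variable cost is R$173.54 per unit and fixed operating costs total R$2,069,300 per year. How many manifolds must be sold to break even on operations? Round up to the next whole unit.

34,403 manifolds

Unit CM = price − variable cost = R$233.69 − R$173.54 = R$60.15.
Units to break even: R$2,069,300 ÷ R$60.15 = 34,402.33, rounded up to 34,403.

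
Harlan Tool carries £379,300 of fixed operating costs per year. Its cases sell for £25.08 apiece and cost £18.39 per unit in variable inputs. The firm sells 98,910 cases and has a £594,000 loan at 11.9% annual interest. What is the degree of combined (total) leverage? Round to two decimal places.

3.13

At 98,910 units, contribution = 98,910 × £6.69 = £661,707.90.
EBIT = £661,707.90 − £379,300 = £282,407.90. Interest = £70,686.00.
DOL = £661,707.90 ÷ £282,407.90 = 2.3431; DFL = £282,407.90 ÷ £211,721.90 = 1.3339.
Combined leverage = 2.3431 × 1.3339 = 3.1255.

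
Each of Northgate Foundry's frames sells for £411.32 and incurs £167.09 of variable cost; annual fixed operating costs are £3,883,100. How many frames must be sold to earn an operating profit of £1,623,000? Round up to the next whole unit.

22,545 frames

Each unit contributes £411.32 − £167.09 = £244.23.
Need Q such that Q × £244.23 − £3,883,100 = £1,623,000, i.e. Q = £5,506,100 / £244.23 = 22,544.73 → 22,545.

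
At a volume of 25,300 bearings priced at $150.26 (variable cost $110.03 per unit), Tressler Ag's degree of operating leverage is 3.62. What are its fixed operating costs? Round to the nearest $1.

At 25,300 units, contribution = 25,300 × $40.23 = $1,017,819.00.
Since DOL = CM ÷ EBIT, EBIT = $1,017,819.00 ÷ 3.62 = $281,165.47.
And FC = contribution − EBIT = $1,017,819.00 − $281,165.47 = $736,654.

$736,654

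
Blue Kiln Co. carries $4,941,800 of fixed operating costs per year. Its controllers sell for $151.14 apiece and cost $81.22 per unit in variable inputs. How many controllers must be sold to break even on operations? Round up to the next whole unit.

Unit CM = price − variable cost = $151.14 − $81.22 = $69.92.
Break-even volume = fixed costs ÷ CM per unit = $4,941,800 ÷ $69.92 = 70,677.92, so 70,678 controllers.

70,678 controllers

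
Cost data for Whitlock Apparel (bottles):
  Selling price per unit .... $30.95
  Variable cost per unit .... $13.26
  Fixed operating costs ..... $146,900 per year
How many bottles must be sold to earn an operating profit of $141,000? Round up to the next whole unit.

Contribution margin per unit = $30.95 − $13.26 = $17.69.
Required volume = (fixed costs + target profit) ÷ CM = ($146,900 + $141,000) ÷ $17.69 = 16,274.73, so 16,275 bottles.

16,275 bottles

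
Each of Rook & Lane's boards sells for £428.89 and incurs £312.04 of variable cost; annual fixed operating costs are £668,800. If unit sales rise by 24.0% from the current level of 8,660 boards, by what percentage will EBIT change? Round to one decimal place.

Total contribution margin = 8,660 × £116.85 = £1,011,921.00.
EBIT = £1,011,921.00 − £668,800 = £343,121.00.
DOL = contribution ÷ EBIT = £1,011,921.00 ÷ £343,121.00 = 2.9492.
So EBIT moves 2.9492 × (+24.0%) = +70.8%.

+70.8%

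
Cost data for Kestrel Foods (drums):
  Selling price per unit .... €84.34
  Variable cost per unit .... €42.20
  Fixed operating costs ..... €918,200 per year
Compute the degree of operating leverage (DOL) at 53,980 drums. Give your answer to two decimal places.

Contribution at this volume is 53,980 × €42.14 = €2,274,717.20.
Operating income = contribution − fixed costs = €2,274,717.20 − €918,200 = €1,356,517.20.
So DOL = total CM / EBIT = €2,274,717.20 / €1,356,517.20 = 1.6769.

1.68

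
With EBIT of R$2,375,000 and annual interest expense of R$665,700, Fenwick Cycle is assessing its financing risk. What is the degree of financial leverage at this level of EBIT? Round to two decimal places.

1.39

Annual interest charges come to R$665,700.00.
DFL = EBIT ÷ (EBIT − I) = R$2,375,000 ÷ (R$2,375,000 − R$665,700.00) = R$2,375,000 ÷ R$1,709,300.00 = 1.3895.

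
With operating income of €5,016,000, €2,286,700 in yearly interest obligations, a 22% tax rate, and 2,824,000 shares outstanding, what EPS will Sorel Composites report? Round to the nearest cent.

€0.75

Pre-tax income = €5,016,000 − €2,286,700.00 = €2,729,300.00.
After tax at 22%: net income = €2,729,300.00 × 0.78 = €2,128,854.00.
Per share: €2,128,854.00 / 2,824,000 shares = €0.75.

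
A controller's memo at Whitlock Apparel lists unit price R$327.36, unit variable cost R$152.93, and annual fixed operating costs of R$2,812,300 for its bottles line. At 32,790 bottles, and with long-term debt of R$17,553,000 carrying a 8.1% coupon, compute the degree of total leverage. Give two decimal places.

3.85

Contribution at this volume is 32,790 × R$174.43 = R$5,719,559.70.
Operating income = contribution − fixed costs = R$5,719,559.70 − R$2,812,300 = R$2,907,259.70. Interest = R$1,421,793.00.
DOL = R$5,719,559.70 ÷ R$2,907,259.70 = 1.9673; DFL = R$2,907,259.70 ÷ R$1,485,466.70 = 1.9571.
Combined leverage = 1.9673 × 1.9571 = 3.8502.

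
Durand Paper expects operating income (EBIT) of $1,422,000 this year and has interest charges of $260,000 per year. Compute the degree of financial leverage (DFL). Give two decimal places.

Annual interest charges come to $260,000.00.
DFL = EBIT ÷ (EBIT − I) = $1,422,000 ÷ ($1,422,000 − $260,000.00) = $1,422,000 ÷ $1,162,000.00 = 1.2238.

1.22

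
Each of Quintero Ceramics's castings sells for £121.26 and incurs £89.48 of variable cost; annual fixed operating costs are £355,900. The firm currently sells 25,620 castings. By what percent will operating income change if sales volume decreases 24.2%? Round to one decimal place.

-43.0%

Contribution at this volume is 25,620 × £31.78 = £814,203.60.
Operating income = contribution − fixed costs = £814,203.60 − £355,900 = £458,303.60.
DOL = contribution ÷ EBIT = £814,203.60 ÷ £458,303.60 = 1.7766.
So EBIT moves 1.7766 × (-24.2%) = -43.0%.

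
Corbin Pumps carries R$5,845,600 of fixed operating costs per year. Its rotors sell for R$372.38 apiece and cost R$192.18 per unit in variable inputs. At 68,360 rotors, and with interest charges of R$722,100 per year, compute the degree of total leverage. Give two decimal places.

2.14

Contribution at this volume is 68,360 × R$180.20 = R$12,318,472.00.
EBIT = R$12,318,472.00 − R$5,845,600 = R$6,472,872.00. Interest = R$722,100.00.
DOL = R$12,318,472.00 ÷ R$6,472,872.00 = 1.9031; DFL = R$6,472,872.00 ÷ R$5,750,772.00 = 1.1256.
Combined leverage = 1.9031 × 1.1256 = 2.1421.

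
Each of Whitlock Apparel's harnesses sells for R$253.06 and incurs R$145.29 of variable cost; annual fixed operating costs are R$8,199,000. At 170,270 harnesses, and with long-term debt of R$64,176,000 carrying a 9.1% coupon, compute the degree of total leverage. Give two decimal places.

Contribution at this volume is 170,270 × R$107.77 = R$18,349,997.90.
EBIT = R$18,349,997.90 − R$8,199,000 = R$10,150,997.90. Interest = R$5,840,016.00, so EBIT − I = R$4,310,981.90.
DCL = contribution ÷ (EBIT − I) = R$18,349,997.90 ÷ R$4,310,981.90 = 4.2566.

4.26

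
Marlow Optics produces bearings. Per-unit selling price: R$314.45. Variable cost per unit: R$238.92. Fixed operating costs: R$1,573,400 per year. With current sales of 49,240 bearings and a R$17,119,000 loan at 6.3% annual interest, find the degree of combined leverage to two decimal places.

At 49,240 units, contribution = 49,240 × R$75.53 = R$3,719,097.20.
Subtracting fixed costs: EBIT = R$3,719,097.20 − R$1,573,400 = R$2,145,697.20. Interest = R$1,078,497.00, so EBIT − I = R$1,067,200.20.
Degree of total leverage = total CM / (EBIT − interest) = R$3,719,097.20 / R$1,067,200.20 = 3.4849.

3.48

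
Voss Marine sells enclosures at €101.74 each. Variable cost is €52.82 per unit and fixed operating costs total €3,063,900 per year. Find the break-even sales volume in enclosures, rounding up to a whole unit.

Each unit contributes €101.74 − €52.82 = €48.92.
Break-even Q = €3,063,900 / €48.92 = 62,630.83 → 62,631 enclosures.

62,631 enclosures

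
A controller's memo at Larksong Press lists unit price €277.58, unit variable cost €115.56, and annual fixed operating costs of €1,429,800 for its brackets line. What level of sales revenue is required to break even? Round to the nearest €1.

€2,449,598

Contribution margin per unit = €277.58 − €115.56 = €162.02, a CM ratio of €162.02 ÷ €277.58 = 0.5837.
Break-even sales = FC ÷ CM ratio = €1,429,800 × €277.58 / €162.02 = €2,449,598.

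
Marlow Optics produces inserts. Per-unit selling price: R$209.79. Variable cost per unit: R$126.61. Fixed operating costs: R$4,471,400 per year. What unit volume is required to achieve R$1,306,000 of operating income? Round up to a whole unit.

Contribution margin per unit = R$209.79 − R$126.61 = R$83.18.
Need Q such that Q × R$83.18 − R$4,471,400 = R$1,306,000, i.e. Q = R$5,777,400 / R$83.18 = 69,456.60 → 69,457.

69,457 inserts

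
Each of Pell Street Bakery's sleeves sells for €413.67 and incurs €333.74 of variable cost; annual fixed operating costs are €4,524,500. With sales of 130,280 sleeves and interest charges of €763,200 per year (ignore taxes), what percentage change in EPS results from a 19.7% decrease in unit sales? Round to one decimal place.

-40.0%

At 130,280 units, contribution = 130,280 × €79.93 = €10,413,280.40.
Operating income = contribution − fixed costs = €10,413,280.40 − €4,524,500 = €5,888,780.40.
Interest = €763,200.00, so EBIT − I = €5,125,580.40.
DCL = total CM / (EBIT − I) = €10,413,280.40 / €5,125,580.40 = 2.0316.
EPS therefore changes by 2.0316 × (-19.7%) = -40.0%.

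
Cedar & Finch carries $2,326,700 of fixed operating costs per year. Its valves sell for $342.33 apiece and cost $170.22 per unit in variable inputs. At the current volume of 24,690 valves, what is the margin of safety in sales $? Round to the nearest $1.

$3,824,278

Contribution margin per unit = $342.33 − $170.22 = $172.11. Break-even units = $2,326,700 ÷ $172.11 = 13,518.68; break-even revenue = 13,518.68 × $342.33 = $4,627,849.69.
Actual sales revenue = 24,690 × $342.33 = $8,452,127.70.
Margin of safety = $8,452,127.70 − $4,627,849.69 = $3,824,278.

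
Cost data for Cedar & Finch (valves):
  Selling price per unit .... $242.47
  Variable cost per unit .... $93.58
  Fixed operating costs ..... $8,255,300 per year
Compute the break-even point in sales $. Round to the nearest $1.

Contribution margin per unit = $242.47 − $93.58 = $148.89, a CM ratio of $148.89 ÷ $242.47 = 0.6141.
Break-even sales = FC ÷ CM ratio = $8,255,300 × $242.47 / $148.89 = $13,443,902.

$13,443,902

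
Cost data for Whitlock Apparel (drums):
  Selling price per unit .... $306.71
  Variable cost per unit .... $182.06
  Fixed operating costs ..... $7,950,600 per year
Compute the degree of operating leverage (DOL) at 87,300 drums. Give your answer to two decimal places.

Contribution at this volume is 87,300 × $124.65 = $10,881,945.00.
EBIT = $10,881,945.00 − $7,950,600 = $2,931,345.00.
Degree of operating leverage = $10,881,945.00 / $2,931,345.00 = 3.7123.

3.71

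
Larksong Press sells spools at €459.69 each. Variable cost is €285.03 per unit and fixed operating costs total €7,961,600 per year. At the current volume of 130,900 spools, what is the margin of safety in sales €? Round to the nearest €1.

Unit CM = price − variable cost = €459.69 − €285.03 = €174.66. Break-even units = €7,961,600 ÷ €174.66 = 45,583.42; break-even revenue = 45,583.42 × €459.69 = €20,954,241.98.
Current sales = 130,900 × €459.69 = €60,173,421.00.
Margin of safety = €60,173,421.00 − €20,954,241.98 = €39,219,179.

€39,219,179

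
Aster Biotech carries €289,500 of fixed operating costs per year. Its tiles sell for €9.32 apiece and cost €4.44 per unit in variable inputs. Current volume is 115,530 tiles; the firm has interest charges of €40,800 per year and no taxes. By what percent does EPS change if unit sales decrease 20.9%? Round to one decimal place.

Total contribution margin = 115,530 × €4.88 = €563,786.40.
Subtracting fixed costs: EBIT = €563,786.40 − €289,500 = €274,286.40.
Interest = €40,800.00, so EBIT − I = €233,486.40.
Degree of combined leverage = contribution ÷ (EBIT − I) = €563,786.40 ÷ €233,486.40 = 2.4146.
%ΔEPS = DCL × %ΔSales = 2.4146 × -20.9% = -50.5%.

-50.5%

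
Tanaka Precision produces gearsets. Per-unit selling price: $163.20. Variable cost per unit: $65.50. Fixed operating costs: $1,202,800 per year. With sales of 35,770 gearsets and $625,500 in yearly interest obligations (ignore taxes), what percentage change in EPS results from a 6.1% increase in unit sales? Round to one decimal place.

+12.8%

At 35,770 units, contribution = 35,770 × $97.70 = $3,494,729.00.
Operating income = contribution − fixed costs = $3,494,729.00 − $1,202,800 = $2,291,929.00.
After interest of $625,500.00, pre-tax earnings = $1,666,429.00.
Degree of combined leverage = contribution ÷ (EBIT − I) = $3,494,729.00 ÷ $1,666,429.00 = 2.0971.
EPS therefore changes by 2.0971 × (+6.1%) = +12.8%.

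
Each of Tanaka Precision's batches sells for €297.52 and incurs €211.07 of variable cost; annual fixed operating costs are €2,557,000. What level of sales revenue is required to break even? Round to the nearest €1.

€8,799,984

CM per unit = €297.52 − €211.07 = €86.45; CM ratio = €86.45 / €297.52 = 0.2906.
Break-even sales = FC ÷ CM ratio = €2,557,000 × €297.52 / €86.45 = €8,799,984.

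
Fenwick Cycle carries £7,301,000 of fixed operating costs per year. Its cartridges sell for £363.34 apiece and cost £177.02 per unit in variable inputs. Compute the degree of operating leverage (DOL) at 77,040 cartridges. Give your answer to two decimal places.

2.04

At 77,040 units, contribution = 77,040 × £186.32 = £14,354,092.80.
Subtracting fixed costs: EBIT = £14,354,092.80 − £7,301,000 = £7,053,092.80.
Degree of operating leverage = £14,354,092.80 / £7,053,092.80 = 2.0351.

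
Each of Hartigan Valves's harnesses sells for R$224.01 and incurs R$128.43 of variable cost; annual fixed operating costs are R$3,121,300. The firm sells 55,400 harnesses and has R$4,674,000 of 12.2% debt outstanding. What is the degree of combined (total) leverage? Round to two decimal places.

3.30

Contribution at this volume is 55,400 × R$95.58 = R$5,295,132.00.
Subtracting fixed costs: EBIT = R$5,295,132.00 − R$3,121,300 = R$2,173,832.00. Interest = R$570,228.00, so EBIT − I = R$1,603,604.00.
DCL = contribution ÷ (EBIT − I) = R$5,295,132.00 ÷ R$1,603,604.00 = 3.3020.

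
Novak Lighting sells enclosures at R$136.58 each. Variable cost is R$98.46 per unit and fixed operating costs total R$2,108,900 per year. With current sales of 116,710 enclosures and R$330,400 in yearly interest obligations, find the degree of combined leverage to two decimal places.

2.21

At 116,710 units, contribution = 116,710 × R$38.12 = R$4,448,985.20.
Operating income = contribution − fixed costs = R$4,448,985.20 − R$2,108,900 = R$2,340,085.20. Interest = R$330,400.00.
DOL = R$4,448,985.20 ÷ R$2,340,085.20 = 1.9012; DFL = R$2,340,085.20 ÷ R$2,009,685.20 = 1.1644.
Combined leverage = 1.9012 × 1.1644 = 2.2138.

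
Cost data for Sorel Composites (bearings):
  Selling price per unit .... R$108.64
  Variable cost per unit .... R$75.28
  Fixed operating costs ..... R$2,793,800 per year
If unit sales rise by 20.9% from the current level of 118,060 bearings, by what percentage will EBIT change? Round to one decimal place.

+71.9%

Total contribution margin = 118,060 × R$33.36 = R$3,938,481.60.
Operating income = contribution − fixed costs = R$3,938,481.60 − R$2,793,800 = R$1,144,681.60.
DOL = contribution ÷ EBIT = R$3,938,481.60 ÷ R$1,144,681.60 = 3.4407.
%ΔEBIT = DOL × %ΔSales = 3.4407 × +20.9% = +71.9%.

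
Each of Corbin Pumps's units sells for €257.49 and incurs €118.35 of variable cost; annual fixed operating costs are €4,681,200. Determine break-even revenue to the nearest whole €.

CM per unit = €257.49 − €118.35 = €139.14; CM ratio = €139.14 / €257.49 = 0.5404.
Break-even revenue = fixed costs × price ÷ CM = €4,681,200 × €257.49 ÷ €139.14 = €8,662,945.

€8,662,945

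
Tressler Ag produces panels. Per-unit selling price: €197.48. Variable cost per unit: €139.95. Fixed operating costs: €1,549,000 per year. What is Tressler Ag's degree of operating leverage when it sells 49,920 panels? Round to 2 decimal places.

Contribution at this volume is 49,920 × €57.53 = €2,871,897.60.
Operating income = contribution − fixed costs = €2,871,897.60 − €1,549,000 = €1,322,897.60.
So DOL = total CM / EBIT = €2,871,897.60 / €1,322,897.60 = 2.1709.

2.17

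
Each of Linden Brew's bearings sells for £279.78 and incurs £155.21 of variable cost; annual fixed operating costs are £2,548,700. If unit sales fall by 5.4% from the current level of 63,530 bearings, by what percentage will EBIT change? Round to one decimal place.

At 63,530 units, contribution = 63,530 × £124.57 = £7,913,932.10.
EBIT = £7,913,932.10 − £2,548,700 = £5,365,232.10.
So DOL = total CM / EBIT = £7,913,932.10 / £5,365,232.10 = 1.4750.
Operating income changes by 1.4750 × -5.4% = -8.0%.

-8.0%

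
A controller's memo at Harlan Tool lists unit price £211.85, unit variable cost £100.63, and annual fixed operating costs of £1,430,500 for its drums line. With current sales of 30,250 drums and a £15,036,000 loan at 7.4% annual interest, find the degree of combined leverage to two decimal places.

Contribution at this volume is 30,250 × £111.22 = £3,364,405.00.
Subtracting fixed costs: EBIT = £3,364,405.00 − £1,430,500 = £1,933,905.00. Interest = £1,112,664.00, so EBIT − I = £821,241.00.
DCL = contribution ÷ (EBIT − I) = £3,364,405.00 ÷ £821,241.00 = 4.0967.

4.10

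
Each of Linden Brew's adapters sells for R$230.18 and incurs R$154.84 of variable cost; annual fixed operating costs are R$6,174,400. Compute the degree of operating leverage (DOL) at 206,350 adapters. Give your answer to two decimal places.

Total contribution margin = 206,350 × R$75.34 = R$15,546,409.00.
EBIT = R$15,546,409.00 − R$6,174,400 = R$9,372,009.00.
So DOL = total CM / EBIT = R$15,546,409.00 / R$9,372,009.00 = 1.6588.

1.66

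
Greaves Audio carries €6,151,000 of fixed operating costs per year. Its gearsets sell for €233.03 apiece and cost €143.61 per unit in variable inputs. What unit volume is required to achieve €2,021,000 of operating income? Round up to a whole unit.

Unit CM = price − variable cost = €233.03 − €143.61 = €89.42.
Units = (FC + target) / CM = (€6,151,000 + €2,021,000) / €89.42 = 91,388.95, so 91,389 gearsets.

91,389 gearsets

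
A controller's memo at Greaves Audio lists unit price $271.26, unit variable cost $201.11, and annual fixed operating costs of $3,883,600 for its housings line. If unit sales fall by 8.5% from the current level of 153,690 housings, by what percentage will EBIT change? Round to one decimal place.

-13.3%

Contribution at this volume is 153,690 × $70.15 = $10,781,353.50.
EBIT = $10,781,353.50 − $3,883,600 = $6,897,753.50.
DOL = contribution ÷ EBIT = $10,781,353.50 ÷ $6,897,753.50 = 1.5630.
%ΔEBIT = DOL × %ΔSales = 1.5630 × -8.5% = -13.3%.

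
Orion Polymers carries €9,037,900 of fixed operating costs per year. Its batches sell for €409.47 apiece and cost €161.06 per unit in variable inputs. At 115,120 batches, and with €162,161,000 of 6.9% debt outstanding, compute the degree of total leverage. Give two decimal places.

3.42

At 115,120 units, contribution = 115,120 × €248.41 = €28,596,959.20.
EBIT = €28,596,959.20 − €9,037,900 = €19,559,059.20. Interest = €11,189,109.00, so EBIT − I = €8,369,950.20.
DCL = contribution ÷ (EBIT − I) = €28,596,959.20 ÷ €8,369,950.20 = 3.4166.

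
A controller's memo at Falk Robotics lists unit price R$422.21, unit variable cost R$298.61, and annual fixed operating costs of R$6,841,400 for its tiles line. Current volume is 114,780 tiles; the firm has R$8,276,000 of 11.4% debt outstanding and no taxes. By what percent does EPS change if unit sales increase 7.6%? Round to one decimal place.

+16.8%

Contribution at this volume is 114,780 × R$123.60 = R$14,186,808.00.
Subtracting fixed costs: EBIT = R$14,186,808.00 − R$6,841,400 = R$7,345,408.00.
Interest = R$943,464.00, so EBIT − I = R$6,401,944.00.
Degree of combined leverage = contribution ÷ (EBIT − I) = R$14,186,808.00 ÷ R$6,401,944.00 = 2.2160.
%ΔEPS = DCL × %ΔSales = 2.2160 × +7.6% = +16.8%.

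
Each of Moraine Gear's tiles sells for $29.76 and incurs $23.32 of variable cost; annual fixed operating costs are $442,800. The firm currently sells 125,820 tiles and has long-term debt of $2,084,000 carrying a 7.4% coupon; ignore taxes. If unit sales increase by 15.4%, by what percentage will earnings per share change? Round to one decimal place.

At 125,820 units, contribution = 125,820 × $6.44 = $810,280.80.
Operating income = contribution − fixed costs = $810,280.80 − $442,800 = $367,480.80.
After interest of $154,216.00, pre-tax earnings = $213,264.80.
DCL = total CM / (EBIT − I) = $810,280.80 / $213,264.80 = 3.7994.
EPS therefore changes by 3.7994 × (+15.4%) = +58.5%.

+58.5%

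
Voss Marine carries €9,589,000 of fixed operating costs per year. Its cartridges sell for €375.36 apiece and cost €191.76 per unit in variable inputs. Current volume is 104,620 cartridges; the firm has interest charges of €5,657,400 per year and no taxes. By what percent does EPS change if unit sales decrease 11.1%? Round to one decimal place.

Contribution at this volume is 104,620 × €183.60 = €19,208,232.00.
Subtracting fixed costs: EBIT = €19,208,232.00 − €9,589,000 = €9,619,232.00.
After interest of €5,657,400.00, pre-tax earnings = €3,961,832.00.
DCL = total CM / (EBIT − I) = €19,208,232.00 / €3,961,832.00 = 4.8483.
EPS therefore changes by 4.8483 × (-11.1%) = -53.8%.

-53.8%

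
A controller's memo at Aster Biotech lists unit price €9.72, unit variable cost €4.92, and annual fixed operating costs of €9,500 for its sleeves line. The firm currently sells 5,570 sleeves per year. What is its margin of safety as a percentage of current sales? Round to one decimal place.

Unit CM = price − variable cost = €9.72 − €4.92 = €4.80. Break-even units = €9,500 ÷ €4.80 = 1,979.17; break-even revenue = 1,979.17 × €9.72 = €19,237.50.
Current sales = 5,570 × €9.72 = €54,140.40.
Margin of safety = (€54,140.40 − €19,237.50) ÷ €54,140.40 = 64.5%.

64.5%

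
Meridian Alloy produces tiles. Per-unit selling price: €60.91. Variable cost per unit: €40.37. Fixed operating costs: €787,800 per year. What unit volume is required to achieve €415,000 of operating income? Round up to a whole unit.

58,559 tiles

Unit CM = price − variable cost = €60.91 − €40.37 = €20.54.
Units = (FC + target) / CM = (€787,800 + €415,000) / €20.54 = 58,558.91, so 58,559 tiles.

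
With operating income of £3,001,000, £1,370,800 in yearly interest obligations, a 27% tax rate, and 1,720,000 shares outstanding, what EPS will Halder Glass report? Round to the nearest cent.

£0.69

Pre-tax income = £3,001,000 − £1,370,800.00 = £1,630,200.00.
Net income = £1,630,200.00 × (1 − 0.27) = £1,190,046.00.
Per share: £1,190,046.00 / 1,720,000 shares = £0.69.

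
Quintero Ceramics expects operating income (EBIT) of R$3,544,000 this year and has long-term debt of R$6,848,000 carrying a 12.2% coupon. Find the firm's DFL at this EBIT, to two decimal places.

Interest = R$835,456.00.
DFL = EBIT ÷ (EBIT − I) = R$3,544,000 ÷ (R$3,544,000 − R$835,456.00) = R$3,544,000 ÷ R$2,708,544.00 = 1.3085.

1.31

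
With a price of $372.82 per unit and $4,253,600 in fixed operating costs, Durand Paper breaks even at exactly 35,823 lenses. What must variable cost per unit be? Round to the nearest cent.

$254.08

Contribution per unit must be FC / Q = $4,253,600 / 35,823 = $118.7394.
Variable cost per unit = $372.82 − $118.7394 = $254.08.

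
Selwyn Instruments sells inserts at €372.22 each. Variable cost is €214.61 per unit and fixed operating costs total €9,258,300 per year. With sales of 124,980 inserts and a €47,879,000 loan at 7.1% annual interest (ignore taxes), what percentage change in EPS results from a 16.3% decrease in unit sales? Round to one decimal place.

Contribution at this volume is 124,980 × €157.61 = €19,698,097.80.
Subtracting fixed costs: EBIT = €19,698,097.80 − €9,258,300 = €10,439,797.80.
Interest = €3,399,409.00, so EBIT − I = €7,040,388.80.
Degree of combined leverage = contribution ÷ (EBIT − I) = €19,698,097.80 ÷ €7,040,388.80 = 2.7979.
%ΔEPS = DCL × %ΔSales = 2.7979 × -16.3% = -45.6%.

-45.6%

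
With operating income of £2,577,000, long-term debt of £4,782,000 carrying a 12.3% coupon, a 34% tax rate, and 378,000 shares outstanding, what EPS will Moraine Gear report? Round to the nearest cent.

£3.47

Pre-tax income = £2,577,000 − £588,186.00 = £1,988,814.00.
After tax at 34%: net income = £1,988,814.00 × 0.66 = £1,312,617.24.
Per share: £1,312,617.24 / 378,000 shares = £3.47.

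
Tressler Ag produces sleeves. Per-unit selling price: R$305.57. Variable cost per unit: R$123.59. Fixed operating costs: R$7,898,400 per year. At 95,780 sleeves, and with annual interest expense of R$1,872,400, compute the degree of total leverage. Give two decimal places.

2.28

At 95,780 units, contribution = 95,780 × R$181.98 = R$17,430,044.40.
EBIT = R$17,430,044.40 − R$7,898,400 = R$9,531,644.40. Interest = R$1,872,400.00.
DOL = R$17,430,044.40 ÷ R$9,531,644.40 = 1.8287; DFL = R$9,531,644.40 ÷ R$7,659,244.40 = 1.2445.
Combined leverage = 1.8287 × 1.2445 = 2.2758.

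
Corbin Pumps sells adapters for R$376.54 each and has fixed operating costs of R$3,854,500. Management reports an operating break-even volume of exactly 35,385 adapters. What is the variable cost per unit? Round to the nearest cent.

R$267.61

Contribution per unit must be FC / Q = R$3,854,500 / 35,385 = R$108.9303.
Variable cost per unit = R$376.54 − R$108.9303 = R$267.61.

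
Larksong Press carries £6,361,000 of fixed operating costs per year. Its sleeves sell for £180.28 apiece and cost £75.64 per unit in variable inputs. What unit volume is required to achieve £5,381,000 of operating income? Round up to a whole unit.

112,214 sleeves

Contribution margin per unit = £180.28 − £75.64 = £104.64.
Units = (FC + target) / CM = (£6,361,000 + £5,381,000) / £104.64 = 112,213.30, so 112,214 sleeves.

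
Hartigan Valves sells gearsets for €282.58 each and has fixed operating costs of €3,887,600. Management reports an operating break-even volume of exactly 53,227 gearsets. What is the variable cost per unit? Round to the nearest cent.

Contribution per unit must be FC / Q = €3,887,600 / 53,227 = €73.0381.
Hence VC = price − CM = €282.58 − €73.0381 = €209.54.

€209.54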